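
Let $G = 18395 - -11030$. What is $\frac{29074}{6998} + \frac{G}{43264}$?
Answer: $\frac{731886843}{151380736} \approx 4.8347$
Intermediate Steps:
$G = 29425$ ($G = 18395 + 11030 = 29425$)
$\frac{29074}{6998} + \frac{G}{43264} = \frac{29074}{6998} + \frac{29425}{43264} = 29074 \cdot \frac{1}{6998} + 29425 \cdot \frac{1}{43264} = \frac{14537}{3499} + \frac{29425}{43264} = \frac{731886843}{151380736}$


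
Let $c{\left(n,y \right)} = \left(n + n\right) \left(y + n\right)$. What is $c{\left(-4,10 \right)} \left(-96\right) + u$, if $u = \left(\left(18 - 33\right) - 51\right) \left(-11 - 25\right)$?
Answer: $6984$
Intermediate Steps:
$c{\left(n,y \right)} = 2 n \left(n + y\right)$
$u = 2376$ ($u = \left(-15 - 51\right) \left(-36\right) = \left(-66\right) \left(-36\right) = 2376$)
$c{\left(-4,10 \right)} \left(-96\right) + u = 2 \left(-4\right) \left(-4 + 10\right) \left(-96\right) + 2376 = 2 \left(-4\right) 6 \left(-96\right) + 2376 = \left(-48\right) \left(-96\right) + 2376 = 4608 + 2376 = 6984$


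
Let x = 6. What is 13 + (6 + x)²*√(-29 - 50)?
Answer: 13 + 144*I*√79 ≈ 13.0 + 1279.9*I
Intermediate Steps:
13 + (6 + x)²*√(-29 - 50) = 13 + (6 + 6)²*√(-29 - 50) = 13 + 12²*√(-79) = 13 + 144*(I*√79) = 13 + 144*I*√79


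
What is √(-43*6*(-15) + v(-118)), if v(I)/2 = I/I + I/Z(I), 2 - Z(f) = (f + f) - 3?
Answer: 2*√56208189/241 ≈ 62.218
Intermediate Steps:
Z(f) = 5 - 2*f (Z(f) = 2 - ((f + f) - 3) = 2 - (2*f - 3) = 2 - (-3 + 2*f) = 2 + (3 - 2*f) = 5 - 2*f)
v(I) = 2 + 2*I/(5 - 2*I) (v(I) = 2*(I/I + I/(5 - 2*I)) = 2*(1 + I/(5 - 2*I)) = 2 + 2*I/(5 - 2*I))
√(-43*6*(-15) + v(-118)) = √(-43*6*(-15) + 2*(-5 - 118)/(-5 + 2*(-118))) = √(-258*(-15) + 2*(-123)/(-5 - 236)) = √(3870 + 2*(-123)/(-241)) = √(3870 + 2*(-1/241)*(-123)) = √(3870 + 246/241) = √(932916/241) = 2*√56208189/241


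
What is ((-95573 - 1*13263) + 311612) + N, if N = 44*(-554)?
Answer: 178400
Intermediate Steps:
N = -24376
((-95573 - 1*13263) + 311612) + N = ((-95573 - 1*13263) + 311612) - 24376 = ((-95573 - 13263) + 311612) - 24376 = (-108836 + 311612) - 24376 = 202776 - 24376 = 178400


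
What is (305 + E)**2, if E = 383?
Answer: 473344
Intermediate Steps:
(305 + E)**2 = (305 + 383)**2 = 688**2 = 473344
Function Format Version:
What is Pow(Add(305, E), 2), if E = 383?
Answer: 473344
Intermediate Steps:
Pow(Add(305, E), 2) = Pow(Add(305, 383), 2) = Pow(688, 2) = 473344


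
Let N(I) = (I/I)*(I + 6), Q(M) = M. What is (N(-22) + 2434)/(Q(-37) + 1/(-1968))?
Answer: -4758624/72817 ≈ -65.350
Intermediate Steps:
N(I) = 6 + I (N(I) = 1*(6 + I) = 6 + I)
(N(-22) + 2434)/(Q(-37) + 1/(-1968)) = ((6 - 22) + 2434)/(-37 + 1/(-1968)) = (-16 + 2434)/(-37 - 1/1968) = 2418/(-72817/1968) = 2418*(-1968/72817) = -4758624/72817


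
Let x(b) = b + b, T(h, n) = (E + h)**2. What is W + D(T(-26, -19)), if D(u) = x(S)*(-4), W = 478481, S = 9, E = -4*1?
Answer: 478409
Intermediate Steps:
E = -4
T(h, n) = (-4 + h)**2
x(b) = 2*b
D(u) = -72 (D(u) = (2*9)*(-4) = 18*(-4) = -72)
W + D(T(-26, -19)) = 478481 - 72 = 478409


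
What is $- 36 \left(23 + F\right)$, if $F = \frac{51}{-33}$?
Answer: $- \frac{8496}{11} \approx -772.36$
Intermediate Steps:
$F = - \frac{17}{11}$ ($F = 51 \left(- \frac{1}{33}\right) = - \frac{17}{11} \approx -1.5455$)
$- 36 \left(23 + F\right) = - 36 \left(23 - \frac{17}{11}\right) = \left(-36\right) \frac{236}{11} = - \frac{8496}{11}$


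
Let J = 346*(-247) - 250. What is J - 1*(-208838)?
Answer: 123126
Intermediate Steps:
J = -85712 (J = -85462 - 250 = -85712)
J - 1*(-208838) = -85712 - 1*(-208838) = -85712 + 208838 = 123126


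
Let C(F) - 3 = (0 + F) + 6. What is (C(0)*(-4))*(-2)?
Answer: 72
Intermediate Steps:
C(F) = 9 + F (C(F) = 3 + ((0 + F) + 6) = 3 + (F + 6) = 3 + (6 + F) = 9 + F)
(C(0)*(-4))*(-2) = ((9 + 0)*(-4))*(-2) = (9*(-4))*(-2) = -36*(-2) = 72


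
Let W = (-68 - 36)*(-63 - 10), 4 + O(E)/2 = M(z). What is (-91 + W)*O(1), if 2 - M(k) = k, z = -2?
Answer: 0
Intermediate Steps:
M(k) = 2 - k
O(E) = 0 (O(E) = -8 + 2*(2 - 1*(-2)) = -8 + 2*(2 + 2) = -8 + 2*4 = -8 + 8 = 0)
W = 7592 (W = -104*(-73) = 7592)
(-91 + W)*O(1) = (-91 + 7592)*0 = 7501*0 = 0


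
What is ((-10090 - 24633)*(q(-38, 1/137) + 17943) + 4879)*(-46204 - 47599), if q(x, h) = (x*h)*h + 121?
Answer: 1104296257974780629/18769 ≈ 5.8836e+13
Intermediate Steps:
q(x, h) = 121 + x*h**2 (q(x, h) = (h*x)*h + 121 = x*h**2 + 121 = 121 + x*h**2)
((-10090 - 24633)*(q(-38, 1/137) + 17943) + 4879)*(-46204 - 47599) = ((-10090 - 24633)*((121 - 38*(1/137)**2) + 17943) + 4879)*(-46204 - 47599) = (-34723*((121 - 38*(1/137)**2) + 17943) + 4879)*(-93803) = (-34723*((121 - 38*1/18769) + 17943) + 4879)*(-93803) = (-34723*((121 - 38/18769) + 17943) + 4879)*(-93803) = (-34723*(2271011/18769 + 17943) + 4879)*(-93803) = (-34723*339043178/18769 + 4879)*(-93803) = (-11772596269694/18769 + 4879)*(-93803) = -11772504695743/18769*(-93803) = 1104296257974780629/18769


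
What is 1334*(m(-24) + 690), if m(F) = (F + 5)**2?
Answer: 1402034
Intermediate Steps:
m(F) = (5 + F)**2
1334*(m(-24) + 690) = 1334*((5 - 24)**2 + 690) = 1334*((-19)**2 + 690) = 1334*(361 + 690) = 1334*1051 = 1402034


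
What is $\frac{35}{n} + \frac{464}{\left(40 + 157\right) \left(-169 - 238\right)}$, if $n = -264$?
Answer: $- \frac{266251}{1924296} \approx -0.13836$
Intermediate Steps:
$\frac{35}{n} + \frac{464}{\left(40 + 157\right) \left(-169 - 238\right)} = \frac{35}{-264} + \frac{464}{\left(40 + 157\right) \left(-169 - 238\right)} = 35 \left(- \frac{1}{264}\right) + \frac{464}{197 \left(-407\right)} = - \frac{35}{264} + \frac{464}{-80179} = - \frac{35}{264} + 464 \left(- \frac{1}{80179}\right) = - \frac{35}{264} - \frac{464}{80179} = - \frac{266251}{1924296}$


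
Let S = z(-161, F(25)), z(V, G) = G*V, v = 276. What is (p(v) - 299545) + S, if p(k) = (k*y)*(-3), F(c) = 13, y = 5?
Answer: -305778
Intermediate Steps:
S = -2093 (S = 13*(-161) = -2093)
p(k) = -15*k (p(k) = (k*5)*(-3) = (5*k)*(-3) = -15*k)
(p(v) - 299545) + S = (-15*276 - 299545) - 2093 = (-4140 - 299545) - 2093 = -303685 - 2093 = -305778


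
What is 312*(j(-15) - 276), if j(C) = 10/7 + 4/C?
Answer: -3001232/35 ≈ -85750.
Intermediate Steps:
j(C) = 10/7 + 4/C (j(C) = 10*(⅐) + 4/C = 10/7 + 4/C)
312*(j(-15) - 276) = 312*((10/7 + 4/(-15)) - 276) = 312*((10/7 + 4*(-1/15)) - 276) = 312*((10/7 - 4/15) - 276) = 312*(122/105 - 276) = 312*(-28858/105) = -3001232/35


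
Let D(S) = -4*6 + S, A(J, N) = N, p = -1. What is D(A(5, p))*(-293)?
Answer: 7325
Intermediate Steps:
D(S) = -24 + S
D(A(5, p))*(-293) = (-24 - 1)*(-293) = -25*(-293) = 7325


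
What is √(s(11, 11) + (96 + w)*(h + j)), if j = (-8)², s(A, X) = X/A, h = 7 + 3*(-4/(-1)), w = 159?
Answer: √21166 ≈ 145.49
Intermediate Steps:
h = 19 (h = 7 + 3*(-4*(-1)) = 7 + 3*4 = 7 + 12 = 19)
j = 64
√(s(11, 11) + (96 + w)*(h + j)) = √(11/11 + (96 + 159)*(19 + 64)) = √(11*(1/11) + 255*83) = √(1 + 21165) = √21166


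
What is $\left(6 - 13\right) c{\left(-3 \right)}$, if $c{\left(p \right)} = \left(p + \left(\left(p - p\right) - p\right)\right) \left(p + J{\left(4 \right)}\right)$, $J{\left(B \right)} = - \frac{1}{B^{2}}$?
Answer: $0$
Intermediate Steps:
$J{\left(B \right)} = - \frac{1}{B^{2}}$
$c{\left(p \right)} = 0$ ($c{\left(p \right)} = \left(p + \left(\left(p - p\right) - p\right)\right) \left(p - \frac{1}{16}\right) = \left(p + \left(0 - p\right)\right) \left(p - \frac{1}{16}\right) = \left(p - p\right) \left(p - \frac{1}{16}\right) = 0 \left(- \frac{1}{16} + p\right) = 0$)
$\left(6 - 13\right) c{\left(-3 \right)} = \left(6 - 13\right) 0 = \left(-7\right) 0 = 0$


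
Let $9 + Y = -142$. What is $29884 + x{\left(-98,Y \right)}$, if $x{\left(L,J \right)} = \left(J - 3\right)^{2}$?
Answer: $53600$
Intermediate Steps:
$Y = -151$ ($Y = -9 - 142 = -151$)
$x{\left(L,J \right)} = \left(-3 + J\right)^{2}$
$29884 + x{\left(-98,Y \right)} = 29884 + \left(-3 - 151\right)^{2} = 29884 + \left(-154\right)^{2} = 29884 + 23716 = 53600$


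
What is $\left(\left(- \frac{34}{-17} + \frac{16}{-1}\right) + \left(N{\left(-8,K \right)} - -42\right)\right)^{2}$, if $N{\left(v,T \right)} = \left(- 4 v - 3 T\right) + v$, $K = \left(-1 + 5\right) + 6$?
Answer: $484$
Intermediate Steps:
$K = 10$ ($K = 4 + 6 = 10$)
$N{\left(v,T \right)} = - 3 T - 3 v$
$\left(\left(- \frac{34}{-17} + \frac{16}{-1}\right) + \left(N{\left(-8,K \right)} - -42\right)\right)^{2} = \left(\left(- \frac{34}{-17} + \frac{16}{-1}\right) - -36\right)^{2} = \left(\left(\left(-34\right) \left(- \frac{1}{17}\right) + 16 \left(-1\right)\right) + \left(\left(-30 + 24\right) + 42\right)\right)^{2} = \left(\left(2 - 16\right) + \left(-6 + 42\right)\right)^{2} = \left(-14 + 36\right)^{2} = 22^{2} = 484$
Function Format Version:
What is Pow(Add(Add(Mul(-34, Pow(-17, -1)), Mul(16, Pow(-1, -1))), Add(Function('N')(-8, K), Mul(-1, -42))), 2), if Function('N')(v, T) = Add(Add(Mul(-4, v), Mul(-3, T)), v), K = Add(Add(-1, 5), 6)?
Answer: 484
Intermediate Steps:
K = 10 (K = Add(4, 6) = 10)
Function('N')(v, T) = Add(Mul(-3, T), Mul(-3, v))
Pow(Add(Add(Mul(-34, Pow(-17, -1)), Mul(16, Pow(-1, -1))), Add(Function('N')(-8, K), Mul(-1, -42))), 2) = Pow(Add(Add(Mul(-34, Pow(-17, -1)), Mul(16, Pow(-1, -1))), Add(Add(Mul(-3, 10), Mul(-3, -8)), Mul(-1, -42))), 2) = Pow(Add(Add(Mul(-34, Rational(-1, 17)), Mul(16, -1)), Add(Add(-30, 24), 42)), 2) = Pow(Add(Add(2, -16), Add(-6, 42)), 2) = Pow(Add(-14, 36), 2) = Pow(22, 2) = 484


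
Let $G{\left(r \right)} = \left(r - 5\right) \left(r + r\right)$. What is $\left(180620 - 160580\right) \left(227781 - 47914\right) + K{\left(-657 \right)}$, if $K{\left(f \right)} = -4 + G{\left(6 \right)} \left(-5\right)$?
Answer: $3604534616$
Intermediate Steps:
$G{\left(r \right)} = 2 r \left(-5 + r\right)$ ($G{\left(r \right)} = \left(-5 + r\right) 2 r = 2 r \left(-5 + r\right)$)
$K{\left(f \right)} = -64$ ($K{\left(f \right)} = -4 + 2 \cdot 6 \left(-5 + 6\right) \left(-5\right) = -4 + 2 \cdot 6 \cdot 1 \left(-5\right) = -4 + 12 \left(-5\right) = -4 - 60 = -64$)
$\left(180620 - 160580\right) \left(227781 - 47914\right) + K{\left(-657 \right)} = \left(180620 - 160580\right) \left(227781 - 47914\right) - 64 = 20040 \cdot 179867 - 64 = 3604534680 - 64 = 3604534616$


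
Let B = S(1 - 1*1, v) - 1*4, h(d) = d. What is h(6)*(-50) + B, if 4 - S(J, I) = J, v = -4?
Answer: -300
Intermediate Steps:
S(J, I) = 4 - J
B = 0 (B = (4 - (1 - 1*1)) - 1*4 = (4 - (1 - 1)) - 4 = (4 - 1*0) - 4 = (4 + 0) - 4 = 4 - 4 = 0)
h(6)*(-50) + B = 6*(-50) + 0 = -300 + 0 = -300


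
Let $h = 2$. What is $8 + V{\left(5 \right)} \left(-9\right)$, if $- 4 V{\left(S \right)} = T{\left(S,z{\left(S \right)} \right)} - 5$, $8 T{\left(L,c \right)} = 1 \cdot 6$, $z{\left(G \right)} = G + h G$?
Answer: $- \frac{25}{16} \approx -1.5625$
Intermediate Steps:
$z{\left(G \right)} = 3 G$ ($z{\left(G \right)} = G + 2 G = 3 G$)
$T{\left(L,c \right)} = \frac{3}{4}$ ($T{\left(L,c \right)} = \frac{1 \cdot 6}{8} = \frac{1}{8} \cdot 6 = \frac{3}{4}$)
$V{\left(S \right)} = \frac{17}{16}$ ($V{\left(S \right)} = - \frac{\frac{3}{4} - 5}{4} = \left(- \frac{1}{4}\right) \left(- \frac{17}{4}\right) = \frac{17}{16}$)
$8 + V{\left(5 \right)} \left(-9\right) = 8 + \frac{17}{16} \left(-9\right) = 8 - \frac{153}{16} = - \frac{25}{16}$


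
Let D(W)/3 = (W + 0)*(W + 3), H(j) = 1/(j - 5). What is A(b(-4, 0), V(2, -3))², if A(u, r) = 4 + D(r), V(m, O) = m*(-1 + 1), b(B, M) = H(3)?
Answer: 16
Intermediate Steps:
H(j) = 1/(-5 + j)
D(W) = 3*W*(3 + W) (D(W) = 3*((W + 0)*(W + 3)) = 3*(W*(3 + W)) = 3*W*(3 + W))
b(B, M) = -½ (b(B, M) = 1/(-5 + 3) = 1/(-2) = -½)
V(m, O) = 0 (V(m, O) = m*0 = 0)
A(u, r) = 4 + 3*r*(3 + r)
A(b(-4, 0), V(2, -3))² = (4 + 3*0*(3 + 0))² = (4 + 3*0*3)² = (4 + 0)² = 4² = 16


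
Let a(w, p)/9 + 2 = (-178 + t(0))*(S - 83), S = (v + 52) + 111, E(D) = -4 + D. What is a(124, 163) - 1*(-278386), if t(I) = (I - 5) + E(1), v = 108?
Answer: -36344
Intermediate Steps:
t(I) = -8 + I (t(I) = (I - 5) + (-4 + 1) = (-5 + I) - 3 = -8 + I)
S = 271 (S = (108 + 52) + 111 = 160 + 111 = 271)
a(w, p) = -314730 (a(w, p) = -18 + 9*((-178 + (-8 + 0))*(271 - 83)) = -18 + 9*((-178 - 8)*188) = -18 + 9*(-186*188) = -18 + 9*(-34968) = -18 - 314712 = -314730)
a(124, 163) - 1*(-278386) = -314730 - 1*(-278386) = -314730 + 278386 = -36344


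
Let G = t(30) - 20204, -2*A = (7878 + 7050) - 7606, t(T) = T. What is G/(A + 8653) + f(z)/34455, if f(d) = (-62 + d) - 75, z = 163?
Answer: -115827563/28666560 ≈ -4.0405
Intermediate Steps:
A = -3661 (A = -((7878 + 7050) - 7606)/2 = -(14928 - 7606)/2 = -½*7322 = -3661)
f(d) = -137 + d
G = -20174 (G = 30 - 20204 = -20174)
G/(A + 8653) + f(z)/34455 = -20174/(-3661 + 8653) + (-137 + 163)/34455 = -20174/4992 + 26*(1/34455) = -20174*1/4992 + 26/34455 = -10087/2496 + 26/34455 = -115827563/28666560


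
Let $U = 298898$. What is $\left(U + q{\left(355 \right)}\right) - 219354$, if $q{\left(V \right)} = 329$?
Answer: $79873$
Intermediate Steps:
$\left(U + q{\left(355 \right)}\right) - 219354 = \left(298898 + 329\right) - 219354 = 299227 - 219354 = 79873$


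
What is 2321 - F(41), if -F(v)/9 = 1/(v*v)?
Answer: 3901610/1681 ≈ 2321.0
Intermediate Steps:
F(v) = -9/v² (F(v) = -9/(v*v) = -9/v²)
2321 - F(41) = 2321 - (-9)/41² = 2321 - (-9)/1681 = 2321 - 1*(-9/1681) = 2321 + 9/1681 = 3901610/1681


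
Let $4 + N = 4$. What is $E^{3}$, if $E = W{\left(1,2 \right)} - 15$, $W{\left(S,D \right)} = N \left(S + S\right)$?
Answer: $-3375$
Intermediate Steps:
$N = 0$ ($N = -4 + 4 = 0$)
$W{\left(S,D \right)} = 0$ ($W{\left(S,D \right)} = 0 \left(S + S\right) = 0 \cdot 2 S = 0$)
$E = -15$ ($E = 0 - 15 = -15$)
$E^{3} = \left(-15\right)^{3} = -3375$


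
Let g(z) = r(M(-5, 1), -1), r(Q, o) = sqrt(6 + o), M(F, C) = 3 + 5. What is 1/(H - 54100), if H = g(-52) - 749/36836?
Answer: -73407825063764/3971364821793611321 - 1356890896*sqrt(5)/3971364821793611321 ≈ -1.8485e-5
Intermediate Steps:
M(F, C) = 8
g(z) = sqrt(5) (g(z) = sqrt(6 - 1) = sqrt(5))
H = -749/36836 + sqrt(5) (H = sqrt(5) - 749/36836 = -749/36836 + sqrt(5) ≈ 2.2157)
1/(H - 54100) = 1/((-749/36836 + sqrt(5)) - 54100) = 1/(-1992828349/36836 + sqrt(5))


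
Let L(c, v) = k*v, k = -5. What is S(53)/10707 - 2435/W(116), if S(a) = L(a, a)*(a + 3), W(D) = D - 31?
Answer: -5466589/182019 ≈ -30.033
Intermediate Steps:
L(c, v) = -5*v
W(D) = -31 + D
S(a) = -5*a*(3 + a) (S(a) = (-5*a)*(a + 3) = (-5*a)*(3 + a) = -5*a*(3 + a))
S(53)/10707 - 2435/W(116) = -5*53*(3 + 53)/10707 - 2435/(-31 + 116) = -5*53*56*(1/10707) - 2435/85 = -14840*1/10707 - 2435*1/85 = -14840/10707 - 487/17 = -5466589/182019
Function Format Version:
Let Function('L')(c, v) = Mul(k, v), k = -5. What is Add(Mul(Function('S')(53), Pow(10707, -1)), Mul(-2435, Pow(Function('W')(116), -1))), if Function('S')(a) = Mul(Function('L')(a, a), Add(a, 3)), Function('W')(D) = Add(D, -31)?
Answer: Rational(-5466589, 182019) ≈ -30.033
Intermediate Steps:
Function('L')(c, v) = Mul(-5, v)
Function('W')(D) = Add(-31, D)
Function('S')(a) = Mul(-5, a, Add(3, a)) (Function('S')(a) = Mul(Mul(-5, a), Add(a, 3)) = Mul(Mul(-5, a), Add(3, a)) = Mul(-5, a, Add(3, a)))
Add(Mul(Function('S')(53), Pow(10707, -1)), Mul(-2435, Pow(Function('W')(116), -1))) = Add(Mul(Mul(-5, 53, Add(3, 53)), Pow(10707, -1)), Mul(-2435, Pow(Add(-31, 116), -1))) = Add(Mul(Mul(-5, 53, 56), Rational(1, 10707)), Mul(-2435, Pow(85, -1))) = Add(Mul(-14840, Rational(1, 10707)), Mul(-2435, Rational(1, 85))) = Add(Rational(-14840, 10707), Rational(-487, 17)) = Rational(-5466589, 182019)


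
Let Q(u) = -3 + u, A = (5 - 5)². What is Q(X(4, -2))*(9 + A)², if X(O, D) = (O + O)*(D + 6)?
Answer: 2349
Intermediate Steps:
X(O, D) = 2*O*(6 + D) (X(O, D) = (2*O)*(6 + D) = 2*O*(6 + D))
A = 0 (A = 0² = 0)
Q(X(4, -2))*(9 + A)² = (-3 + 2*4*(6 - 2))*(9 + 0)² = (-3 + 2*4*4)*9² = (-3 + 32)*81 = 29*81 = 2349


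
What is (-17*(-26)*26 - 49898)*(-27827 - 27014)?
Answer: 2106223446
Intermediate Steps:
(-17*(-26)*26 - 49898)*(-27827 - 27014) = (442*26 - 49898)*(-54841) = (11492 - 49898)*(-54841) = -38406*(-54841) = 2106223446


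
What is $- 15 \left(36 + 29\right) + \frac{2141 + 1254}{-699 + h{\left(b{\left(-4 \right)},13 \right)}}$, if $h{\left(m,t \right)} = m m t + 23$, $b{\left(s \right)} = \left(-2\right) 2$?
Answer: $- \frac{459695}{468} \approx -982.25$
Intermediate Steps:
$b{\left(s \right)} = -4$
$h{\left(m,t \right)} = 23 + t m^{2}$ ($h{\left(m,t \right)} = m^{2} t + 23 = t m^{2} + 23 = 23 + t m^{2}$)
$- 15 \left(36 + 29\right) + \frac{2141 + 1254}{-699 + h{\left(b{\left(-4 \right)},13 \right)}} = - 15 \left(36 + 29\right) + \frac{2141 + 1254}{-699 + \left(23 + 13 \left(-4\right)^{2}\right)} = \left(-15\right) 65 + \frac{3395}{-699 + \left(23 + 13 \cdot 16\right)} = -975 + \frac{3395}{-699 + \left(23 + 208\right)} = -975 + \frac{3395}{-699 + 231} = -975 + \frac{3395}{-468} = -975 + 3395 \left(- \frac{1}{468}\right) = -975 - \frac{3395}{468} = - \frac{459695}{468}$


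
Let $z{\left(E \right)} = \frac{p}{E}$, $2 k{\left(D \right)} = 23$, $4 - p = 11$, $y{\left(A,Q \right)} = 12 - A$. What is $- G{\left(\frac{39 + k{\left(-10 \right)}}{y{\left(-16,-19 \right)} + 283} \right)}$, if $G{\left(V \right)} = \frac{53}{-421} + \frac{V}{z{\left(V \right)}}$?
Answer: $\frac{147828585}{1140147148} \approx 0.12966$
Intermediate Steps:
$p = -7$ ($p = 4 - 11 = -7$)
$k{\left(D \right)} = \frac{23}{2}$ ($k{\left(D \right)} = \frac{1}{2} \cdot 23 = \frac{23}{2}$)
$z{\left(E \right)} = - \frac{7}{E}$
$G{\left(V \right)} = - \frac{53}{421} - \frac{V^{2}}{7}$ ($G{\left(V \right)} = \frac{53}{-421} + \frac{V}{\left(-7\right) \frac{1}{V}} = 53 \left(- \frac{1}{421}\right) + V \left(- \frac{V}{7}\right) = - \frac{53}{421} - \frac{V^{2}}{7}$)
$- G{\left(\frac{39 + k{\left(-10 \right)}}{y{\left(-16,-19 \right)} + 283} \right)} = - (- \frac{53}{421} - \frac{\left(\frac{39 + \frac{23}{2}}{\left(12 - -16\right) + 283}\right)^{2}}{7}) = - (- \frac{53}{421} - \frac{\left(\frac{101}{2 \left(\left(12 + 16\right) + 283\right)}\right)^{2}}{7}) = - (- \frac{53}{421} - \frac{\left(\frac{101}{2 \left(28 + 283\right)}\right)^{2}}{7}) = - (- \frac{53}{421} - \frac{\left(\frac{101}{2 \cdot 311}\right)^{2}}{7}) = - (- \frac{53}{421} - \frac{\left(\frac{101}{2} \cdot \frac{1}{311}\right)^{2}}{7}) = - (- \frac{53}{421} - \frac{\left(\frac{101}{622}\right)^{2}}{7}) = - (- \frac{53}{421} - \frac{10201}{2708188}) = \left(-1\right) \left(- \frac{147828585}{1140147148}\right) = \frac{147828585}{1140147148}$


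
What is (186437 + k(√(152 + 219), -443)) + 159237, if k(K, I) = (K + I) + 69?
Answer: 345300 + √371 ≈ 3.4532e+5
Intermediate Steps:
k(K, I) = 69 + I + K (k(K, I) = (I + K) + 69 = 69 + I + K)
(186437 + k(√(152 + 219), -443)) + 159237 = (186437 + (69 - 443 + √(152 + 219))) + 159237 = (186437 + (69 - 443 + √371)) + 159237 = (186437 + (-374 + √371)) + 159237 = (186063 + √371) + 159237 = 345300 + √371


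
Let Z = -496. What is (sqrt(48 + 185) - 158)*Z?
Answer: 78368 - 496*sqrt(233) ≈ 70797.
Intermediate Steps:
(sqrt(48 + 185) - 158)*Z = (sqrt(48 + 185) - 158)*(-496) = (sqrt(233) - 158)*(-496) = (-158 + sqrt(233))*(-496) = 78368 - 496*sqrt(233)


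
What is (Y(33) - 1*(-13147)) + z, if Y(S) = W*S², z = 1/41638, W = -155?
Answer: -6480871423/41638 ≈ -1.5565e+5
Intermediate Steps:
z = 1/41638 ≈ 2.4017e-5
Y(S) = -155*S²
(Y(33) - 1*(-13147)) + z = (-155*33² - 1*(-13147)) + 1/41638 = (-155*1089 + 13147) + 1/41638 = (-168795 + 13147) + 1/41638 = -155648 + 1/41638 = -6480871423/41638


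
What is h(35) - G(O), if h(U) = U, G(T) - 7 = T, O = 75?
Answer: -47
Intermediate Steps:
G(T) = 7 + T
h(35) - G(O) = 35 - (7 + 75) = 35 - 1*82 = 35 - 82 = -47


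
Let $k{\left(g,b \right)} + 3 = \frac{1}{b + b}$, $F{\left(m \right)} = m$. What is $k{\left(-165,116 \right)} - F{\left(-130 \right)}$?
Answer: $\frac{29465}{232} \approx 127.0$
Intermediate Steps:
$k{\left(g,b \right)} = -3 + \frac{1}{2 b}$ ($k{\left(g,b \right)} = -3 + \frac{1}{b + b} = -3 + \frac{1}{2 b}$)
$k{\left(-165,116 \right)} - F{\left(-130 \right)} = \left(-3 + \frac{1}{2 \cdot 116}\right) - -130 = \left(-3 + \frac{1}{2} \cdot \frac{1}{116}\right) + 130 = \left(-3 + \frac{1}{232}\right) + 130 = - \frac{695}{232} + 130 = \frac{29465}{232}$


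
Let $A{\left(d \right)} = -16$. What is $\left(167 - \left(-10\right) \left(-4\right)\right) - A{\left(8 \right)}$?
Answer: $143$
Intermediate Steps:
$\left(167 - \left(-10\right) \left(-4\right)\right) - A{\left(8 \right)} = \left(167 - \left(-10\right) \left(-4\right)\right) - -16 = \left(167 - 40\right) + 16 = 127 + 16 = 143$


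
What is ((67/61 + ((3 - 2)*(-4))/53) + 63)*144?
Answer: 29805984/3233 ≈ 9219.3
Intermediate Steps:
((67/61 + ((3 - 2)*(-4))/53) + 63)*144 = ((67*(1/61) + (1*(-4))*(1/53)) + 63)*144 = ((67/61 - 4*1/53) + 63)*144 = ((67/61 - 4/53) + 63)*144 = (3307/3233 + 63)*144 = (206986/3233)*144 = 29805984/3233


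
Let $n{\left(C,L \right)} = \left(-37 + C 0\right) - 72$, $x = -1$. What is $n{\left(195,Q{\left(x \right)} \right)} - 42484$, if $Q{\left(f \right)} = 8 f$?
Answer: $-42593$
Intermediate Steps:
$n{\left(C,L \right)} = -109$ ($n{\left(C,L \right)} = \left(-37 + 0\right) - 72 = -37 - 72 = -109$)
$n{\left(195,Q{\left(x \right)} \right)} - 42484 = -109 - 42484 = -42593$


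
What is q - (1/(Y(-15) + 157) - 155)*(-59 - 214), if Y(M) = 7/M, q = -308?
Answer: -100074709/2348 ≈ -42621.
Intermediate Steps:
q - (1/(Y(-15) + 157) - 155)*(-59 - 214) = -308 - (1/(7/(-15) + 157) - 155)*(-59 - 214) = -308 - (1/(7*(-1/15) + 157) - 155)*(-273) = -308 - (1/(-7/15 + 157) - 155)*(-273) = -308 - (1/(2348/15) - 155)*(-273) = -308 - (15/2348 - 155)*(-273) = -308 - (-363925)*(-273)/2348 = -308 - 1*99351525/2348 = -308 - 99351525/2348 = -100074709/2348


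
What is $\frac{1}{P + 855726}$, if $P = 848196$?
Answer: $\frac{1}{1703922} \approx 5.8688 \cdot 10^{-7}$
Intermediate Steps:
$\frac{1}{P + 855726} = \frac{1}{848196 + 855726} = \frac{1}{1703922}$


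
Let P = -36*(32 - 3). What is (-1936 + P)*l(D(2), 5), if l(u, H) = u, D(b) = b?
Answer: -5960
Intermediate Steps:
P = -1044 (P = -36*29 = -1044)
(-1936 + P)*l(D(2), 5) = (-1936 - 1044)*2 = -2980*2 = -5960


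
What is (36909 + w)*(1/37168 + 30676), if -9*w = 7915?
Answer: 184858464198677/167256 ≈ 1.1052e+9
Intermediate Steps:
w = -7915/9 (w = -1/9*7915 = -7915/9 ≈ -879.44)
(36909 + w)*(1/37168 + 30676) = (36909 - 7915/9)*(1/37168 + 30676) = 324266*(1/37168 + 30676)/9 = (324266/9)*(1140165569/37168) = 184858464198677/167256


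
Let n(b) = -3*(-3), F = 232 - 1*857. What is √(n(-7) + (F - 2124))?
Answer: 2*I*√685 ≈ 52.345*I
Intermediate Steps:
F = -625 (F = 232 - 857 = -625)
n(b) = 9
√(n(-7) + (F - 2124)) = √(9 + (-625 - 2124)) = √(9 - 2749) = √(-2740) = 2*I*√685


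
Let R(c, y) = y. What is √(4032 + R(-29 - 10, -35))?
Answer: √3997 ≈ 63.222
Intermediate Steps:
√(4032 + R(-29 - 10, -35)) = √(4032 - 35) = √3997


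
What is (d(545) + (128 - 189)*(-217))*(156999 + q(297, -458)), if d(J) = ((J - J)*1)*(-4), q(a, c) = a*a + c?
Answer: 3239755750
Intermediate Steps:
q(a, c) = c + a**2 (q(a, c) = a**2 + c = c + a**2)
d(J) = 0 (d(J) = (0*1)*(-4) = 0*(-4) = 0)
(d(545) + (128 - 189)*(-217))*(156999 + q(297, -458)) = (0 + (128 - 189)*(-217))*(156999 + (-458 + 297**2)) = (0 - 61*(-217))*(156999 + (-458 + 88209)) = (0 + 13237)*(156999 + 87751) = 13237*244750 = 3239755750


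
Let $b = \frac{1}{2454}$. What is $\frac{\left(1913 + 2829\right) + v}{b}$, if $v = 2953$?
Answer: $18883530$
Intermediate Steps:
$b = \frac{1}{2454} \approx 0.0004075$
$\frac{\left(1913 + 2829\right) + v}{b} = \left(\left(1913 + 2829\right) + 2953\right) \frac{1}{\frac{1}{2454}} = \left(4742 + 2953\right) 2454 = 7695 \cdot 2454 = 18883530$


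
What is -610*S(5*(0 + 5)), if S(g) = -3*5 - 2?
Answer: 10370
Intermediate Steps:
S(g) = -17 (S(g) = -15 - 2 = -17)
-610*S(5*(0 + 5)) = -610*(-17) = 10370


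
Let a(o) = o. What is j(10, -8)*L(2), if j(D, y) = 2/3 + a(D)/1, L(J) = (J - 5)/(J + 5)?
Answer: -32/7 ≈ -4.5714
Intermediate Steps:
L(J) = (-5 + J)/(5 + J)
j(D, y) = 2/3 + D (j(D, y) = 2/3 + D/1 = 2*(1/3) + D*1 = 2/3 + D)
j(10, -8)*L(2) = (2/3 + 10)*((-5 + 2)/(5 + 2)) = 32*(-3/7)/3 = 32*((1/7)*(-3))/3 = (32/3)*(-3/7) = -32/7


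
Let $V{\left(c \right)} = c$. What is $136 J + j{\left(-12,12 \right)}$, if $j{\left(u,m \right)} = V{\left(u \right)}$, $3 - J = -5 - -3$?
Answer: $668$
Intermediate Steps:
$J = 5$ ($J = 3 - \left(-5 - -3\right) = 3 - \left(-5 + 3\right) = 3 - -2 = 3 + 2 = 5$)
$j{\left(u,m \right)} = u$
$136 J + j{\left(-12,12 \right)} = 136 \cdot 5 - 12 = 680 - 12 = 668$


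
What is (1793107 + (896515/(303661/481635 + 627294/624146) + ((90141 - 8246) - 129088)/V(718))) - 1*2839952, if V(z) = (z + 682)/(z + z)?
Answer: -11768076865949738219/21509930058575 ≈ -5.4710e+5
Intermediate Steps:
V(z) = (682 + z)/(2*z) (V(z) = (682 + z)/((2*z)) = (682 + z)*(1/(2*z)) = (682 + z)/(2*z))
(1793107 + (896515/(303661/481635 + 627294/624146) + ((90141 - 8246) - 129088)/V(718))) - 1*2839952 = (1793107 + (896515/(303661/481635 + 627294/624146) + ((90141 - 8246) - 129088)/(((½)*(682 + 718)/718)))) - 1*2839952 = (1793107 + (896515/(303661*(1/481635) + 627294*(1/624146)) + (81895 - 129088)/(((½)*(1/718)*1400)))) - 2839952 = (1793107 + (896515/(303661/481635 + 313647/312073) - 47193/350/359)) - 2839952 = (1793107 + (896515/(245827772098/150305279355) - 47193*359/350)) - 2839952 = (1793107 + (896515*(150305279355/245827772098) - 16942287/350)) - 2839952 = (1793107 + (134750937520947825/245827772098 - 16942287/350)) - 2839952 = (1793107 + 10749485866219207656/21509930058575) - 2839952 = 49319092023760450181/21509930058575 - 2839952 = -11768076865949738219/21509930058575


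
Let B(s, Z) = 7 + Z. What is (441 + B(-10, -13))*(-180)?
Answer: -78300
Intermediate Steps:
(441 + B(-10, -13))*(-180) = (441 + (7 - 13))*(-180) = (441 - 6)*(-180) = 435*(-180) = -78300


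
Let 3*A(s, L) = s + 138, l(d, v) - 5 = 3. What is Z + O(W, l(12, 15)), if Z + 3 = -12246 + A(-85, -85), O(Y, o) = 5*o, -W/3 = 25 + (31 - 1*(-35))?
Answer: -36574/3 ≈ -12191.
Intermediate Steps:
W = -273 (W = -3*(25 + (31 - 1*(-35))) = -3*(25 + (31 + 35)) = -3*(25 + 66) = -3*91 = -273)
l(d, v) = 8 (l(d, v) = 5 + 3 = 8)
A(s, L) = 46 + s/3 (A(s, L) = (s + 138)/3 = (138 + s)/3 = 46 + s/3)
Z = -36694/3 (Z = -3 + (-12246 + (46 + (⅓)*(-85))) = -3 + (-12246 + (46 - 85/3)) = -3 + (-12246 + 53/3) = -3 - 36685/3 = -36694/3 ≈ -12231.)
Z + O(W, l(12, 15)) = -36694/3 + 5*8 = -36694/3 + 40 = -36574/3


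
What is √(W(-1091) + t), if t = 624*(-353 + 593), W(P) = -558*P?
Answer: 3*√84282 ≈ 870.94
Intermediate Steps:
t = 149760 (t = 624*240 = 149760)
√(W(-1091) + t) = √(-558*(-1091) + 149760) = √(608778 + 149760) = √758538 = 3*√84282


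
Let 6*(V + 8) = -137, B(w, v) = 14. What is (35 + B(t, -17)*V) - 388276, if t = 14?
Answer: -1166018/3 ≈ -3.8867e+5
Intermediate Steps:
V = -185/6 (V = -8 + (⅙)*(-137) = -8 - 137/6 = -185/6 ≈ -30.833)
(35 + B(t, -17)*V) - 388276 = (35 + 14*(-185/6)) - 388276 = (35 - 1295/3) - 388276 = -1190/3 - 388276 = -1166018/3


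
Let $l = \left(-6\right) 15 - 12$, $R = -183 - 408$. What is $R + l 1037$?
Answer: $-106365$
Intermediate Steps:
$R = -591$ ($R = -183 - 408 = -591$)
$l = -102$ ($l = -90 - 12 = -102$)
$R + l 1037 = -591 - 105774 = -106365$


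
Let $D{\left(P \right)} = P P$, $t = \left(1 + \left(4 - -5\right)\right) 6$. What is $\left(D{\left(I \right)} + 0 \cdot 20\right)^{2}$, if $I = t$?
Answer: $12960000$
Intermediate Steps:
$t = 60$ ($t = \left(1 + \left(4 + 5\right)\right) 6 = \left(1 + 9\right) 6 = 10 \cdot 6 = 60$)
$I = 60$
$D{\left(P \right)} = P^{2}$
$\left(D{\left(I \right)} + 0 \cdot 20\right)^{2} = \left(60^{2} + 0 \cdot 20\right)^{2} = \left(3600 + 0\right)^{2} = 3600^{2} = 12960000$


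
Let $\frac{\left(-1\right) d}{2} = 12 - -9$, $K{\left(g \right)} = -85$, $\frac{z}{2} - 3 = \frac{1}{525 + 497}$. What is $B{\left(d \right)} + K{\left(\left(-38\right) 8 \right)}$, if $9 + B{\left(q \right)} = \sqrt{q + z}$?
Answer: $-94 + \frac{i \sqrt{9399845}}{511} \approx -94.0 + 5.9998 i$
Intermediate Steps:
$z = \frac{3067}{511}$ ($z = 6 + \frac{2}{525 + 497} = 6 + \frac{2}{1022} = 6 + 2 \cdot \frac{1}{1022} = 6 + \frac{1}{511} = \frac{3067}{511} \approx 6.002$)
$d = -42$ ($d = - 2 \left(12 - -9\right) = - 2 \left(12 + 9\right) = \left(-2\right) 21 = -42$)
$B{\left(q \right)} = -9 + \sqrt{\frac{3067}{511} + q}$ ($B{\left(q \right)} = -9 + \sqrt{q + \frac{3067}{511}} = -9 + \sqrt{\frac{3067}{511} + q}$)
$B{\left(d \right)} + K{\left(\left(-38\right) 8 \right)} = \left(-9 + \frac{\sqrt{1567237 + 261121 \left(-42\right)}}{511}\right) - 85 = \left(-9 + \frac{\sqrt{1567237 - 10967082}}{511}\right) - 85 = \left(-9 + \frac{\sqrt{-9399845}}{511}\right) - 85 = \left(-9 + \frac{i \sqrt{9399845}}{511}\right) - 85 = -94 + \frac{i \sqrt{9399845}}{511}$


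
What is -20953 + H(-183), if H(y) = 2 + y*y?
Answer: 12538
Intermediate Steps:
H(y) = 2 + y²
-20953 + H(-183) = -20953 + (2 + (-183)²) = -20953 + (2 + 33489) = -20953 + 33491 = 12538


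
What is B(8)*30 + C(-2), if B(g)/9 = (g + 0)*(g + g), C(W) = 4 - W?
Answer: 34566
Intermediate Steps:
B(g) = 18*g² (B(g) = 9*((g + 0)*(g + g)) = 9*(g*(2*g)) = 9*(2*g²) = 18*g²)
B(8)*30 + C(-2) = (18*8²)*30 + (4 - 1*(-2)) = (18*64)*30 + (4 + 2) = 1152*30 + 6 = 34560 + 6 = 34566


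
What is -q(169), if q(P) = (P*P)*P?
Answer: -4826809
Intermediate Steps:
q(P) = P**3 (q(P) = P**2*P = P**3)
-q(169) = -1*169**3 = -1*4826809 = -4826809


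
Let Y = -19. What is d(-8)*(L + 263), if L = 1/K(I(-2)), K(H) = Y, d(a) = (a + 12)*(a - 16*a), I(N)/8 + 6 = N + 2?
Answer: 2398080/19 ≈ 1.2621e+5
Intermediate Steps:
I(N) = -32 + 8*N (I(N) = -48 + 8*(N + 2) = -48 + 8*(2 + N) = -48 + (16 + 8*N) = -32 + 8*N)
d(a) = -15*a*(12 + a) (d(a) = (12 + a)*(-15*a) = -15*a*(12 + a))
K(H) = -19
L = -1/19 (L = 1/(-19) = -1/19 ≈ -0.052632)
d(-8)*(L + 263) = (-15*(-8)*(12 - 8))*(-1/19 + 263) = -15*(-8)*4*(4996/19) = 480*(4996/19) = 2398080/19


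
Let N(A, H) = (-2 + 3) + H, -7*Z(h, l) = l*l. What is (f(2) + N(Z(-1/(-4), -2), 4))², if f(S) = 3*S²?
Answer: 289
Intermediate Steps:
Z(h, l) = -l²/7 (Z(h, l) = -l*l/7 = -l²/7)
N(A, H) = 1 + H
(f(2) + N(Z(-1/(-4), -2), 4))² = (3*2² + (1 + 4))² = (3*4 + 5)² = (12 + 5)² = 17² = 289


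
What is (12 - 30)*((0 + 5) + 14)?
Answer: -342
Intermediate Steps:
(12 - 30)*((0 + 5) + 14) = -18*(5 + 14) = -18*19 = -342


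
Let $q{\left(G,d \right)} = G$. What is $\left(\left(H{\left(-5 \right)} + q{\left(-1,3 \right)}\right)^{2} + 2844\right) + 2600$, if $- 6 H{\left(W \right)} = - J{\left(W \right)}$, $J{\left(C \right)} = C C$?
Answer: $\frac{196345}{36} \approx 5454.0$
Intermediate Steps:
$J{\left(C \right)} = C^{2}$
$H{\left(W \right)} = \frac{W^{2}}{6}$ ($H{\left(W \right)} = - \frac{\left(-1\right) W^{2}}{6} = \frac{W^{2}}{6}$)
$\left(\left(H{\left(-5 \right)} + q{\left(-1,3 \right)}\right)^{2} + 2844\right) + 2600 = \left(\left(\frac{\left(-5\right)^{2}}{6} - 1\right)^{2} + 2844\right) + 2600 = \left(\left(\frac{1}{6} \cdot 25 - 1\right)^{2} + 2844\right) + 2600 = \left(\left(\frac{25}{6} - 1\right)^{2} + 2844\right) + 2600 = \left(\left(\frac{19}{6}\right)^{2} + 2844\right) + 2600 = \left(\frac{361}{36} + 2844\right) + 2600 = \frac{102745}{36} + 2600 = \frac{196345}{36}$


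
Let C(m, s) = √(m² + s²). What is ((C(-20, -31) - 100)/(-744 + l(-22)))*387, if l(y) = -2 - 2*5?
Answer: 1075/21 - 43*√1361/84 ≈ 32.305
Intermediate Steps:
l(y) = -12 (l(y) = -2 - 10 = -12)
((C(-20, -31) - 100)/(-744 + l(-22)))*387 = ((√((-20)² + (-31)²) - 100)/(-744 - 12))*387 = ((√(400 + 961) - 100)/(-756))*387 = ((√1361 - 100)*(-1/756))*387 = ((-100 + √1361)*(-1/756))*387 = (25/189 - √1361/756)*387 = 1075/21 - 43*√1361/84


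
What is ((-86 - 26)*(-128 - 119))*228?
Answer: 6307392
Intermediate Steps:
((-86 - 26)*(-128 - 119))*228 = -112*(-247)*228 = 27664*228 = 6307392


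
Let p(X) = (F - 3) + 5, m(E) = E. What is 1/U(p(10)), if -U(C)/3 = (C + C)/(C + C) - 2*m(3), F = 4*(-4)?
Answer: 1/15 ≈ 0.066667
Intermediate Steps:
F = -16
p(X) = -14 (p(X) = (-16 - 3) + 5 = -19 + 5 = -14)
U(C) = 15 (U(C) = -3*((C + C)/(C + C) - 2*3) = -3*((2*C)/((2*C)) - 6) = -3*((2*C)*(1/(2*C)) - 6) = -3*(1 - 6) = -3*(-5) = 15)
1/U(p(10)) = 1/15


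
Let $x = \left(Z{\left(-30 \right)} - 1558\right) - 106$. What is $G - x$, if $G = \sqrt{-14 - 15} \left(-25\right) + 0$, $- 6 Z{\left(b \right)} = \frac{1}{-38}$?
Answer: $\frac{379391}{228} - 25 i \sqrt{29} \approx 1664.0 - 134.63 i$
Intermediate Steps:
$Z{\left(b \right)} = \frac{1}{228}$ ($Z{\left(b \right)} = - \frac{1}{6 \left(-38\right)} = \left(- \frac{1}{6}\right) \left(- \frac{1}{38}\right) = \frac{1}{228}$)
$x = - \frac{379391}{228}$ ($x = \left(\frac{1}{228} - 1558\right) - 106 = - \frac{355223}{228} - 106 = - \frac{379391}{228} \approx -1664.0$)
$G = - 25 i \sqrt{29}$ ($G = \sqrt{-29} \left(-25\right) + 0 = i \sqrt{29} \left(-25\right) + 0 = - 25 i \sqrt{29} + 0 = - 25 i \sqrt{29} \approx - 134.63 i$)
$G - x = - 25 i \sqrt{29} - - \frac{379391}{228} = - 25 i \sqrt{29} + \frac{379391}{228} = \frac{379391}{228} - 25 i \sqrt{29}$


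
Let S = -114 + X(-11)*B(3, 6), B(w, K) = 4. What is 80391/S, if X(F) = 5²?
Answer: -80391/14 ≈ -5742.2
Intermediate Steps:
X(F) = 25
S = -14 (S = -114 + 25*4 = -114 + 100 = -14)
80391/S = 80391/(-14) = 80391*(-1/14) = -80391/14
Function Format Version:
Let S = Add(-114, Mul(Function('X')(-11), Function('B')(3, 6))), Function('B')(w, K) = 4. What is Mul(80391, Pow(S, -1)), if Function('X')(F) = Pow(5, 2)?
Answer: Rational(-80391, 14) ≈ -5742.2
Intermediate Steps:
Function('X')(F) = 25
S = -14 (S = Add(-114, Mul(25, 4)) = Add(-114, 100) = -14)
Mul(80391, Pow(S, -1)) = Mul(80391, Pow(-14, -1)) = Mul(80391, Rational(-1, 14)) = Rational(-80391, 14)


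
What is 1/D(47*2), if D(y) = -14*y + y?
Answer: -1/1222 ≈ -0.00081833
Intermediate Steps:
D(y) = -13*y
1/D(47*2) = 1/(-611*2) = 1/(-13*94) = 1/(-1222) = -1/1222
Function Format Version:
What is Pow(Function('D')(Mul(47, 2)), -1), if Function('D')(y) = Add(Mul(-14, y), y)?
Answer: Rational(-1, 1222) ≈ -0.00081833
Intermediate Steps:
Function('D')(y) = Mul(-13, y)
Pow(Function('D')(Mul(47, 2)), -1) = Pow(Mul(-13, Mul(47, 2)), -1) = Pow(Mul(-13, 94), -1) = Pow(-1222, -1) = Rational(-1, 1222)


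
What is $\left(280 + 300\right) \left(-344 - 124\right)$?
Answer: $-271440$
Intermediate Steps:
$\left(280 + 300\right) \left(-344 - 124\right) = 580 \left(-468\right) = -271440$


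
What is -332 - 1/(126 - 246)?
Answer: -39839/120 ≈ -331.99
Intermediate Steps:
-332 - 1/(126 - 246) = -332 - 1/(-120) = -332 - 1*(-1/120) = -332 + 1/120 = -39839/120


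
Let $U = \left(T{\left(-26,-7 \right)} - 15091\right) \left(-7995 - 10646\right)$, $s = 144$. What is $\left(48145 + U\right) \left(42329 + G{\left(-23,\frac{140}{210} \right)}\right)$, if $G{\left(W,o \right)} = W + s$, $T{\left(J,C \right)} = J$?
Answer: $11964283827900$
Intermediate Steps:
$U = 281795997$ ($U = \left(-26 - 15091\right) \left(-7995 - 10646\right) = \left(-15117\right) \left(-18641\right) = 281795997$)
$G{\left(W,o \right)} = 144 + W$ ($G{\left(W,o \right)} = W + 144 = 144 + W$)
$\left(48145 + U\right) \left(42329 + G{\left(-23,\frac{140}{210} \right)}\right) = \left(48145 + 281795997\right) \left(42329 + \left(144 - 23\right)\right) = 281844142 \left(42329 + 121\right) = 281844142 \cdot 42450 = 11964283827900$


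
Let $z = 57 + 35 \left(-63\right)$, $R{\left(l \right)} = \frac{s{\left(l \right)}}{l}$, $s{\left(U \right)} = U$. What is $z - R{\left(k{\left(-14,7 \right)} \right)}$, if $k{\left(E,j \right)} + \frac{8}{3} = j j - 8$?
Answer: $-2149$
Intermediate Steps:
$k{\left(E,j \right)} = - \frac{32}{3} + j^{2}$ ($k{\left(E,j \right)} = - \frac{8}{3} + \left(j j - 8\right) = - \frac{8}{3} + \left(j^{2} - 8\right) = - \frac{8}{3} + \left(-8 + j^{2}\right) = - \frac{32}{3} + j^{2}$)
$R{\left(l \right)} = 1$ ($R{\left(l \right)} = \frac{l}{l} = 1$)
$z = -2148$ ($z = 57 - 2205 = -2148$)
$z - R{\left(k{\left(-14,7 \right)} \right)} = -2148 - 1 = -2149$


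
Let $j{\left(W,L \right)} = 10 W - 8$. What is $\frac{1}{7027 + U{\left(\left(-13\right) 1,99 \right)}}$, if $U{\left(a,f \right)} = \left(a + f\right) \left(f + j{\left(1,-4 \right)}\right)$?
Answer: $\frac{1}{15713} \approx 6.3642 \cdot 10^{-5}$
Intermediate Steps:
$j{\left(W,L \right)} = -8 + 10 W$
$U{\left(a,f \right)} = \left(2 + f\right) \left(a + f\right)$ ($U{\left(a,f \right)} = \left(a + f\right) \left(f + \left(-8 + 10 \cdot 1\right)\right) = \left(a + f\right) \left(f + \left(-8 + 10\right)\right) = \left(a + f\right) \left(f + 2\right) = \left(a + f\right) \left(2 + f\right) = \left(2 + f\right) \left(a + f\right)$)
$\frac{1}{7027 + U{\left(\left(-13\right) 1,99 \right)}} = \frac{1}{7027 + \left(99^{2} + 2 \left(\left(-13\right) 1\right) + 2 \cdot 99 + \left(-13\right) 1 \cdot 99\right)} = \frac{1}{7027 + \left(9801 + 2 \left(-13\right) + 198 - 1287\right)} = \frac{1}{7027 + \left(9801 - 26 + 198 - 1287\right)} = \frac{1}{7027 + 8686} = \frac{1}{15713}$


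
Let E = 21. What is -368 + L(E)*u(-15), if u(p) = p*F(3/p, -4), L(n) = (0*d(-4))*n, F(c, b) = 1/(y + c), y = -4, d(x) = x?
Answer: -368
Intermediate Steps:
F(c, b) = 1/(-4 + c)
L(n) = 0 (L(n) = (0*(-4))*n = 0*n = 0)
u(p) = p/(-4 + 3/p)
-368 + L(E)*u(-15) = -368 + 0*(-1*(-15)²/(-3 + 4*(-15))) = -368 + 0*(-1*225/(-3 - 60)) = -368 + 0*(-1*225/(-63)) = -368 + 0*(-1*225*(-1/63)) = -368 + 0*(25/7) = -368 + 0 = -368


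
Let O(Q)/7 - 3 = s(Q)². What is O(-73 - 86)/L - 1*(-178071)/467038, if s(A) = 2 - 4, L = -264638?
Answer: 46542953/122130437 ≈ 0.38109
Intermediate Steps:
s(A) = -2
O(Q) = 49 (O(Q) = 21 + 7*(-2)² = 21 + 7*4 = 21 + 28 = 49)
O(-73 - 86)/L - 1*(-178071)/467038 = 49/(-264638) - 1*(-178071)/467038 = 49*(-1/264638) + 178071*(1/467038) = -49/264638 + 178071/467038 = 46542953/122130437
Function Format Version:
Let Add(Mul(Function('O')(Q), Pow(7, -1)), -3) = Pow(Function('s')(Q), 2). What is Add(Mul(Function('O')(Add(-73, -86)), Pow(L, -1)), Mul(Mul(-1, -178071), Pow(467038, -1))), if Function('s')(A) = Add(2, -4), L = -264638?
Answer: Rational(46542953, 122130437) ≈ 0.38109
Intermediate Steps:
Function('s')(A) = -2
Function('O')(Q) = 49 (Function('O')(Q) = Add(21, Mul(7, Pow(-2, 2))) = Add(21, Mul(7, 4)) = Add(21, 28) = 49)
Add(Mul(Function('O')(Add(-73, -86)), Pow(L, -1)), Mul(Mul(-1, -178071), Pow(467038, -1))) = Add(Mul(49, Pow(-264638, -1)), Mul(Mul(-1, -178071), Pow(467038, -1))) = Add(Mul(49, Rational(-1, 264638)), Mul(178071, Rational(1, 467038))) = Add(Rational(-49, 264638), Rational(178071, 467038)) = Rational(46542953, 122130437)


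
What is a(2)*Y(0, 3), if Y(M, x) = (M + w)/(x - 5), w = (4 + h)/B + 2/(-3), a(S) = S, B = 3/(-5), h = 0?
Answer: 22/3 ≈ 7.3333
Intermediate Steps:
B = -3/5 (B = 3*(-1/5) = -3/5 ≈ -0.60000)
w = -22/3 (w = (4 + 0)/(-3/5) + 2/(-3) = 4*(-5/3) + 2*(-1/3) = -20/3 - 2/3 = -22/3 ≈ -7.3333)
Y(M, x) = (-22/3 + M)/(-5 + x) (Y(M, x) = (M - 22/3)/(x - 5) = (-22/3 + M)/(-5 + x))
a(2)*Y(0, 3) = 2*((-22/3 + 0)/(-5 + 3)) = 2*(-22/3/(-2)) = 2*(-1/2*(-22/3)) = 2*(11/3) = 22/3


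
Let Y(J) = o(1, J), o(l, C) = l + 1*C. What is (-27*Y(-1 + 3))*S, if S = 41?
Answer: -3321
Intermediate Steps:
o(l, C) = C + l (o(l, C) = l + C = C + l)
Y(J) = 1 + J (Y(J) = J + 1 = 1 + J)
(-27*Y(-1 + 3))*S = -27*(1 + (-1 + 3))*41 = -27*(1 + 2)*41 = -27*3*41 = -81*41 = -3321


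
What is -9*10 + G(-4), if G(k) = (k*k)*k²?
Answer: 166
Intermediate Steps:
G(k) = k⁴ (G(k) = k²*k² = k⁴)
-9*10 + G(-4) = -9*10 + (-4)⁴ = -90 + 256 = 166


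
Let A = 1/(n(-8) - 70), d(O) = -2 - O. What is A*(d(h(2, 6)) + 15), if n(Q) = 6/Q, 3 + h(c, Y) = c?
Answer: -56/283 ≈ -0.19788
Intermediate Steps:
h(c, Y) = -3 + c
A = -4/283 (A = 1/(6/(-8) - 70) = 1/(6*(-⅛) - 70) = 1/(-¾ - 70) = 1/(-283/4) = -4/283 ≈ -0.014134)
A*(d(h(2, 6)) + 15) = -4*((-2 - (-3 + 2)) + 15)/283 = -4*((-2 - 1*(-1)) + 15)/283 = -4*((-2 + 1) + 15)/283 = -4*(-1 + 15)/283 = -4/283*14 = -56/283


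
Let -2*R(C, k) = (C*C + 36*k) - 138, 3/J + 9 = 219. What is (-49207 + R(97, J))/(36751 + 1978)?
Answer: -3768993/2711030 ≈ -1.3902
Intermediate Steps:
J = 1/70 (J = 3/(-9 + 219) = 3/210 = 3*(1/210) = 1/70 ≈ 0.014286)
R(C, k) = 69 - 18*k - C²/2 (R(C, k) = -((C*C + 36*k) - 138)/2 = -((C² + 36*k) - 138)/2 = -(-138 + C² + 36*k)/2 = 69 - 18*k - C²/2)
(-49207 + R(97, J))/(36751 + 1978) = (-49207 + (69 - 18*1/70 - ½*97²))/(36751 + 1978) = (-49207 + (69 - 9/35 - ½*9409))/38729 = (-49207 + (69 - 9/35 - 9409/2))*(1/38729) = (-49207 - 324503/70)*(1/38729) = -3768993/70*1/38729 = -3768993/2711030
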